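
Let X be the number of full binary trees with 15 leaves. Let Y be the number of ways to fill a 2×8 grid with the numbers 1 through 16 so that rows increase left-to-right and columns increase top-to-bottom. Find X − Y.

A full binary tree with L leaves has L−1 internal nodes and is counted by C_{L−1}; L = 15 gives C_14. So X = C_14 = 2674440.
By the hook-length formula (or a Dyck-path bijection), SYT of shape 2×8 number C_8. So Y = C_8 = 1430.
X − Y = 2674440 − 1430 = 2673010.

2673010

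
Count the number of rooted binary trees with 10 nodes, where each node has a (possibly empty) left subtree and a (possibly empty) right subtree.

16796

Rooted binary trees with 10 nodes (each child slot possibly empty) number C_10.
C_10 = C(20,10)/11 = 184756/11 = 16796.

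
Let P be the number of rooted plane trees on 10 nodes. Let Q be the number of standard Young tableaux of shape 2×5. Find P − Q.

A rooted plane tree on 10 nodes has 9 edges, and such trees are counted by C_9. So P = C_9 = 4862.
Standard Young tableaux of shape 2×n are counted by C_n; here n = 5. So Q = C_5 = 42.
P − Q = 4862 − 42 = 4820.

4820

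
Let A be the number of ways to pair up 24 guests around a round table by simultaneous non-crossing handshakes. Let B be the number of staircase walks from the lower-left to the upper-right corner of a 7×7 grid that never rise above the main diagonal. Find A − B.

With 24 = 2·12 people, non-crossing handshake pairings are non-crossing perfect matchings on a circle, counted by C_12. So A = C_12 = 208012.
Monotone paths in an n×n grid that stay weakly below the diagonal are counted by C_n; here n = 7. So B = C_7 = 429.
A − B = 208012 − 429 = 207583.

207583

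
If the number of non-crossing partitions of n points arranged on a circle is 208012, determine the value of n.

12

Non-crossing partitions of [n] are counted by C_n. The Catalan number equal to 208012 is C_12.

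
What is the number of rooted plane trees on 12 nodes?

Rooted ordered (plane) trees on m nodes have m−1 edges and are counted by C_{m−1}; m = 12 gives C_11.
C_11 = C(22,11)/12 = 705432/12 = 58786.

58786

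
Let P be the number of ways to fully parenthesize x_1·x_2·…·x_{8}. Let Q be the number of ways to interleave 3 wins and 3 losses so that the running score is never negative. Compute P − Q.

424

Parenthesizations of m factors correspond to full binary trees with m leaves, counted by C_{m−1}; m = 8 gives C_7. So P = C_7 = 429.
Reading a vote for the leader as '(' and for the other as ')' turns such a sequence into a balanced string of 3 pairs, so the count is C_3. So Q = C_3 = 5.
P − Q = 429 − 5 = 424.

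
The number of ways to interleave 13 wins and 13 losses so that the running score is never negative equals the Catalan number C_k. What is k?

Ballot sequences with n votes each where one side never trails are Dyck words, counted by C_n; here n = 13.

13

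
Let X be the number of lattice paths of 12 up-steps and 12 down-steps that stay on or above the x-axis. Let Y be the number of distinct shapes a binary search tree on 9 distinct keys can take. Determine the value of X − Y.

A Dyck path with 12 up-steps and 12 down-steps has semilength 12, so there are C_12 of them. So X = C_12 = 208012.
Binary trees (left/right distinguished) on n nodes are counted by C_n; here n = 9. So Y = C_9 = 4862.
X − Y = 208012 − 4862 = 203150.

203150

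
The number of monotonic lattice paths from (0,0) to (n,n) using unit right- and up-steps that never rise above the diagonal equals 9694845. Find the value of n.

15

Such diagonal-avoiding paths in an n×n grid are counted by C_n; 9694845 = C_15.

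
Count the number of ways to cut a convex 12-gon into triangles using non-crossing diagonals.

Triangulations of a convex m-gon are counted by C_{m−2}; with m = 12 this is C_10.
C_10 = C(20,10)/11 = 184756/11 = 16796.

16796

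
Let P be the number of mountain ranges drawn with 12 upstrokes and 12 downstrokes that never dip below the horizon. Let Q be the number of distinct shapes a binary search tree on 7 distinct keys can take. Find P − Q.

207583

A Dyck path with 12 up-steps and 12 down-steps has semilength 12, so there are C_12 of them. So P = C_12 = 208012.
Binary trees (left/right distinguished) on n nodes are counted by C_n; here n = 7. So Q = C_7 = 429.
P − Q = 208012 − 429 = 207583.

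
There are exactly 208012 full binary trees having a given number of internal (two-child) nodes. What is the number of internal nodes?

12

Full binary trees with n internal nodes are counted by C_n, and C_12 = 208012.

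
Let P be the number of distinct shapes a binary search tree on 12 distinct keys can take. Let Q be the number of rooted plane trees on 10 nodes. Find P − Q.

203150

Binary trees (left/right distinguished) on n nodes are counted by C_n; here n = 12. So P = C_12 = 208012.
Rooted ordered (plane) trees on m nodes have m−1 edges and are counted by C_{m−1}; m = 10 gives C_9. So Q = C_9 = 4862.
P − Q = 208012 − 4862 = 203150.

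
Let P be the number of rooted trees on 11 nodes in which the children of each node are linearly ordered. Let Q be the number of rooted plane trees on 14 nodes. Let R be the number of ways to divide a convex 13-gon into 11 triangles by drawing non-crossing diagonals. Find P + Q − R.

A rooted plane tree on 11 nodes has 10 edges, and such trees are counted by C_10. So P = C_10 = 16796.
A rooted plane tree on 14 nodes has 13 edges, and such trees are counted by C_13. So Q = C_13 = 742900.
The number of triangulations of a 13-gon is the Catalan number C_11 (index = sides − 2). So R = C_11 = 58786.
P + Q − R = 16796 + 742900 − 58786 = 700910.

700910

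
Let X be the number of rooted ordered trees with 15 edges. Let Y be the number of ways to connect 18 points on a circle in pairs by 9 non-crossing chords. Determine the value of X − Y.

9689983

Rooted ordered trees with n edges are counted by C_n; here n = 15. So X = C_15 = 9694845.
Pairing 18 circle points by 9 non-crossing chords gives C_9 matchings. So Y = C_9 = 4862.
X − Y = 9694845 − 4862 = 9689983.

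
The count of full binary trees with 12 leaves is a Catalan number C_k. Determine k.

11

Full binary trees with 12 leaves have 12−1 = 11 internal nodes, so there are C_11 of them.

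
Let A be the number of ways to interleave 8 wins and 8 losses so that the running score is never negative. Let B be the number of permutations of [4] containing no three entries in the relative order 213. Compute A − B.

Ballot sequences with n votes each where one side never trails are Dyck words, counted by C_n; here n = 8. So A = C_8 = 1430.
For any fixed pattern of length 3, the pattern-avoiding permutations of [4] number C_4. So B = C_4 = 14.
A − B = 1430 − 14 = 1416.

1416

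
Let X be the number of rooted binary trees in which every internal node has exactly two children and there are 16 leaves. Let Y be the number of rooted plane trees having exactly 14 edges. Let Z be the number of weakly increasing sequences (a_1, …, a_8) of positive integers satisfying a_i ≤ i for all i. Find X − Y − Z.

A full binary tree with L leaves has L−1 internal nodes and is counted by C_{L−1}; L = 16 gives C_15. So X = C_15 = 9694845.
Rooted ordered trees with n edges are counted by C_n; here n = 14. So Y = C_14 = 2674440.
Weakly increasing sequences with a_i ≤ i biject with Dyck paths of semilength 8, so there are C_8. So Z = C_8 = 1430.
X − Y − Z = 9694845 − 2674440 − 1430 = 7018975.

7018975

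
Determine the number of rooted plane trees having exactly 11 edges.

A rooted plane tree with 11 edges has 12 nodes, and the count is C_11.
C_11 = C_10 · 2(2·10+1)/(10+2) = 16796 · 42/12 = 58786.

58786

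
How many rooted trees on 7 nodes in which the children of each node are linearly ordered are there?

Rooted ordered (plane) trees on m nodes have m−1 edges and are counted by C_{m−1}; m = 7 gives C_6.
C_6 = C(12,6)/7 = 924/7 = 132.

132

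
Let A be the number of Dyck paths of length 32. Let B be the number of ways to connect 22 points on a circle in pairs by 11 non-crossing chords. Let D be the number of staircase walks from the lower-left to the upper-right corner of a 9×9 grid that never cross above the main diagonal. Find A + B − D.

35411594

Dyck paths of semilength n (length 2n) are counted by C_n; here n = 16. So A = C_16 = 35357670.
Non-crossing perfect matchings of 2n points on a circle are counted by C_n; with 22 points, n = 11. So B = C_11 = 58786.
Sub-diagonal monotone paths from (0,0) to (9,9) biject with Dyck paths of semilength 9, giving C_9. So D = C_9 = 4862.
A + B − D = 35357670 + 58786 − 4862 = 35411594.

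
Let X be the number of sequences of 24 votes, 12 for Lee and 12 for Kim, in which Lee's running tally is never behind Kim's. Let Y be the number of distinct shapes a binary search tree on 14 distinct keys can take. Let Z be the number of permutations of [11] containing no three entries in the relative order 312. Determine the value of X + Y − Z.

2823666

Ballot sequences with n votes each where one side never trails are Dyck words, counted by C_n; here n = 12. So X = C_12 = 208012.
There are C_n binary search tree shapes on n keys; with n = 14 that is C_14. So Y = C_14 = 2674440.
For any fixed pattern of length 3, the pattern-avoiding permutations of [11] number C_11. So Z = C_11 = 58786.
X + Y − Z = 208012 + 2674440 − 58786 = 2823666.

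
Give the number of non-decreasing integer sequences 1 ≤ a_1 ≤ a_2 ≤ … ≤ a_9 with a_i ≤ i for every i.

4862

Weakly increasing sequences with a_i ≤ i biject with Dyck paths of semilength 9, so there are C_9.
C_9 = C_8 · 2(2·8+1)/(8+2) = 1430 · 34/10 = 4862.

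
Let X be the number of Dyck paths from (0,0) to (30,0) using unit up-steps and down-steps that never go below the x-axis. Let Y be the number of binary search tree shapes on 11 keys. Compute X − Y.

Dyck paths of semilength n (length 2n) are counted by C_n; here n = 15. So X = C_15 = 9694845.
Rooted binary trees with 11 nodes (each child slot possibly empty) number C_11. So Y = C_11 = 58786.
X − Y = 9694845 − 58786 = 9636059.

9636059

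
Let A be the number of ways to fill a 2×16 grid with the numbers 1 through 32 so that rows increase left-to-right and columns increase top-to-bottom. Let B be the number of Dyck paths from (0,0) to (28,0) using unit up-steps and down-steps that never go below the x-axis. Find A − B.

Standard Young tableaux of shape 2×n are counted by C_n; here n = 16. So A = C_16 = 35357670.
A Dyck path with 14 up-steps and 14 down-steps has semilength 14, so there are C_14 of them. So B = C_14 = 2674440.
A − B = 35357670 − 2674440 = 32683230.

32683230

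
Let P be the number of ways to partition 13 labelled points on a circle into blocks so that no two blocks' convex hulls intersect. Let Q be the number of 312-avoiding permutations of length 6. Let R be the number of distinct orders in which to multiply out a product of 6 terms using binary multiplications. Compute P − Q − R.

Non-crossing partitions of an n-element set are counted by C_n; here n = 13. So P = C_13 = 742900.
For any fixed pattern of length 3, the pattern-avoiding permutations of [6] number C_6. So Q = C_6 = 132.
Bracketing 6 factors into binary products is counted by C_{6−1} = C_5. So R = C_5 = 42.
P − Q − R = 742900 − 132 − 42 = 742726.

742726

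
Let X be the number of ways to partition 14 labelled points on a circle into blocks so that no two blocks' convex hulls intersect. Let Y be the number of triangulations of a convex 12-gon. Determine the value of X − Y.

2657644

Non-crossing partitions of an n-element set are counted by C_n; here n = 14. So X = C_14 = 2674440.
A convex 12-gon is triangulated into 10 triangles, and the number of such triangulations is the Catalan number C_{12−2} = C_10. So Y = C_10 = 16796.
X − Y = 2674440 − 16796 = 2657644.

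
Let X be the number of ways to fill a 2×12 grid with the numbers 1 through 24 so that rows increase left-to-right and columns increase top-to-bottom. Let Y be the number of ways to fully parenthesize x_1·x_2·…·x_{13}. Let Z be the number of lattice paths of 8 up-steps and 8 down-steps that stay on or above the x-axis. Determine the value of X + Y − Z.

414594

Standard Young tableaux of shape 2×n are counted by C_n; here n = 12. So X = C_12 = 208012.
Ways to associate a product of 13 factors correspond to binary trees on 13 leaves, so the count is C_12. So Y = C_12 = 208012.
Dyck paths of semilength n (length 2n) are counted by C_n; here n = 8. So Z = C_8 = 1430.
X + Y − Z = 208012 + 208012 − 1430 = 414594.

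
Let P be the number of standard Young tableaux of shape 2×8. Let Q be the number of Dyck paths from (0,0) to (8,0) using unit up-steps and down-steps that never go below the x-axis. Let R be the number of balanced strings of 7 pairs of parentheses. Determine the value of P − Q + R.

By the hook-length formula (or a Dyck-path bijection), SYT of shape 2×8 number C_8. So P = C_8 = 1430.
Dyck paths of semilength n (length 2n) are counted by C_n; here n = 4. So Q = C_4 = 14.
Balanced strings of n pairs of brackets are counted by C_n; here n = 7. So R = C_7 = 429.
P − Q + R = 1430 − 14 + 429 = 1845.

1845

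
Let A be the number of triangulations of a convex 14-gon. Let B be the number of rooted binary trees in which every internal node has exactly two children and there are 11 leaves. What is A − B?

The number of triangulations of a 14-gon is the Catalan number C_12 (index = sides − 2). So A = C_12 = 208012.
Full binary trees with 11 leaves have 11−1 = 10 internal nodes, so there are C_10 of them. So B = C_10 = 16796.
A − B = 208012 − 16796 = 191216.

191216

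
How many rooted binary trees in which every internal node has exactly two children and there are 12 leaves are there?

58786

Full binary trees with 12 leaves have 12−1 = 11 internal nodes, so there are C_11 of them.
C_11 = C(22,11)/12 = 705432/12 = 58786.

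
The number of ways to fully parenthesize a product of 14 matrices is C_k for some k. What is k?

Bracketing 14 factors into binary products is counted by C_{14−1} = C_13.

13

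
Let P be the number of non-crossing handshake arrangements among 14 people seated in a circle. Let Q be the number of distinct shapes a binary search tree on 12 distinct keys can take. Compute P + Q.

Non-crossing handshake pairings of 2n people are counted by C_n; 14 people gives n = 7. So P = C_7 = 429.
Binary trees (left/right distinguished) on n nodes are counted by C_n; here n = 12. So Q = C_12 = 208012.
P + Q = 429 + 208012 = 208441.

208441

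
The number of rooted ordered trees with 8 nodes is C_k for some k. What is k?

7

A rooted plane tree on 8 nodes has 7 edges, and such trees are counted by C_7.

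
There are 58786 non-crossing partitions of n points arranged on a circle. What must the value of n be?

11

Non-crossing partitions of [n] are counted by C_n. Since C_11 = 58786, the index is 11.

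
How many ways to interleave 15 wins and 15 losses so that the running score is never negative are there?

9694845

Reading a vote for the leader as '(' and for the other as ')' turns such a sequence into a balanced string of 15 pairs, so the count is C_15.
C_15 = 9694845.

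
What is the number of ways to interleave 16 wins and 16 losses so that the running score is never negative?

35357670

Reading a vote for the leader as '(' and for the other as ')' turns such a sequence into a balanced string of 16 pairs, so the count is C_16.
C_16 = C_15 · 2(2·15+1)/(15+2) = 9694845 · 62/17 = 35357670.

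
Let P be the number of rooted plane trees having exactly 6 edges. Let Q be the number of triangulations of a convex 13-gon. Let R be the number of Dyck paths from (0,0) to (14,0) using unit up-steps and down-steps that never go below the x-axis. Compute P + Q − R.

A rooted plane tree with 6 edges has 7 nodes, and the count is C_6. So P = C_6 = 132.
Triangulations of a convex m-gon are counted by C_{m−2}; with m = 13 this is C_11. So Q = C_11 = 58786.
A Dyck path with 7 up-steps and 7 down-steps has semilength 7, so there are C_7 of them. So R = C_7 = 429.
P + Q − R = 132 + 58786 − 429 = 58489.

58489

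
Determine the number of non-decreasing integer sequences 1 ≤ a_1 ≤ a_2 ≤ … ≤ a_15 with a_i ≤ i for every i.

Such sub-staircase sequences of length n are counted by C_n; here n = 15.
C_15 = C_14 · 2(2·14+1)/(14+2) = 2674440 · 58/16 = 9694845.

9694845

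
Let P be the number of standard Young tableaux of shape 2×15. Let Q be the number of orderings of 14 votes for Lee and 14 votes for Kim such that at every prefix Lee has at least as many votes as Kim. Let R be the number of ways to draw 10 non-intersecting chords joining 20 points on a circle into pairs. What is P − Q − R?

By the hook-length formula (or a Dyck-path bijection), SYT of shape 2×15 number C_15. So P = C_15 = 9694845.
Reading a vote for the leader as '(' and for the other as ')' turns such a sequence into a balanced string of 14 pairs, so the count is C_14. So Q = C_14 = 2674440.
Non-crossing perfect matchings of 2n points on a circle are counted by C_n; with 20 points, n = 10. So R = C_10 = 16796.
P − Q − R = 9694845 − 2674440 − 16796 = 7003609.

7003609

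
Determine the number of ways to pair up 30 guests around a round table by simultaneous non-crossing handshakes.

9694845

Non-crossing handshake pairings of 2n people are counted by C_n; 30 people gives n = 15.
C_15 = 9694845.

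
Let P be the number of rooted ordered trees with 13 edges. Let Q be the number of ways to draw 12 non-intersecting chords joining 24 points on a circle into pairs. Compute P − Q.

534888

A rooted plane tree with 13 edges has 14 nodes, and the count is C_13. So P = C_13 = 742900.
Non-crossing perfect matchings of 2n points on a circle are counted by C_n; with 24 points, n = 12. So Q = C_12 = 208012.
P − Q = 742900 − 208012 = 534888.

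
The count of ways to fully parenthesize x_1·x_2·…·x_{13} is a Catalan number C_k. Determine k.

12

Bracketing 13 factors into binary products is counted by C_{13−1} = C_12.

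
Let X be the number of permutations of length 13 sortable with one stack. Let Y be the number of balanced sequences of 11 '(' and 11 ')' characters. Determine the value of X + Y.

Stack-sortable permutations are exactly the 231-avoiding ones, counted by C_n; here n = 13. So X = C_13 = 742900.
Balanced strings of n pairs of brackets are counted by C_n; here n = 11. So Y = C_11 = 58786.
X + Y = 742900 + 58786 = 801686.

801686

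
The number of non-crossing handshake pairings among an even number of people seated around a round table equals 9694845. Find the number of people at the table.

30

Non-crossing handshake pairings of 2n people are counted by C_n, and C_15 = 9694845.
So n = 15, and there are 2n = 30 people.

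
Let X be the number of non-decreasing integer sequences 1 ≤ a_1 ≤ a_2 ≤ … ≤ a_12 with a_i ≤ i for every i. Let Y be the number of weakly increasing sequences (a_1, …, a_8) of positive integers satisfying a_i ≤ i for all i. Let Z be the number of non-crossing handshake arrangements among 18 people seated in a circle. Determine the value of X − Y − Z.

Weakly increasing sequences with a_i ≤ i biject with Dyck paths of semilength 12, so there are C_12. So X = C_12 = 208012.
Such sub-staircase sequences of length n are counted by C_n; here n = 8. So Y = C_8 = 1430.
With 18 = 2·9 people, non-crossing handshake pairings are non-crossing perfect matchings on a circle, counted by C_9. So Z = C_9 = 4862.
X − Y − Z = 208012 − 1430 − 4862 = 201720.

201720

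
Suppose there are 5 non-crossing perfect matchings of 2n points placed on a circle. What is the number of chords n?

3

Non-crossing pairings of 2n points on a circle are counted by C_n; 5 = C_3.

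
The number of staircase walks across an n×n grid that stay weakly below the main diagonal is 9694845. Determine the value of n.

15

Such diagonal-avoiding paths in an n×n grid are counted by C_n, and C_15 = 9694845.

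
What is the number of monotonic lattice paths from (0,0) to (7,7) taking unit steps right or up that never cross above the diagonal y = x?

429

Monotone paths in an n×n grid that stay weakly below the diagonal are counted by C_n; here n = 7.
C_7 = 429.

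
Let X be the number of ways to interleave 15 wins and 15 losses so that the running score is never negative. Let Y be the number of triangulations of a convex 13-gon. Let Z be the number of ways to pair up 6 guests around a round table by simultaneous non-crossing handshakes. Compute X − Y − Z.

Reading a vote for the leader as '(' and for the other as ')' turns such a sequence into a balanced string of 15 pairs, so the count is C_15. So X = C_15 = 9694845.
A convex 13-gon is triangulated into 11 triangles, and the number of such triangulations is the Catalan number C_{13−2} = C_11. So Y = C_11 = 58786.
Non-crossing handshake pairings of 2n people are counted by C_n; 6 people gives n = 3. So Z = C_3 = 5.
X − Y − Z = 9694845 − 58786 − 5 = 9636054.

9636054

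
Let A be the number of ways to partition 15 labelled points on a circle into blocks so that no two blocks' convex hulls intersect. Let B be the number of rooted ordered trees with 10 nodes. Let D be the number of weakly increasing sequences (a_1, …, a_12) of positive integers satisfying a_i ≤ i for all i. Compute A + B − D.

9491695

The non-crossing partitions of [15] form a lattice of size C_15. So A = C_15 = 9694845.
A rooted plane tree on 10 nodes has 9 edges, and such trees are counted by C_9. So B = C_9 = 4862.
Weakly increasing sequences with a_i ≤ i biject with Dyck paths of semilength 12, so there are C_12. So D = C_12 = 208012.
A + B − D = 9694845 + 4862 − 208012 = 9491695.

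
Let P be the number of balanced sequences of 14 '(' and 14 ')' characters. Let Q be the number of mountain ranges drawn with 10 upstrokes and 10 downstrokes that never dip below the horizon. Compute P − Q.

2657644

A balanced arrangement of 14 bracket pairs is a Dyck word of semilength 14, so the count is C_14. So P = C_14 = 2674440.
A Dyck path with 10 up-steps and 10 down-steps has semilength 10, so there are C_10 of them. So Q = C_10 = 16796.
P − Q = 2674440 − 16796 = 2657644.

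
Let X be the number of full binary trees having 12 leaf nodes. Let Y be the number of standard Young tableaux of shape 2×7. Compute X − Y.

58357

A full binary tree with L leaves has L−1 internal nodes and is counted by C_{L−1}; L = 12 gives C_11. So X = C_11 = 58786.
Standard Young tableaux of shape 2×n are counted by C_n; here n = 7. So Y = C_7 = 429.
X − Y = 58786 − 429 = 58357.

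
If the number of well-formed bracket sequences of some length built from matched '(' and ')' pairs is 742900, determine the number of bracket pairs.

13

Balanced strings of n bracket-pairs are counted by C_n. Since C_13 = 742900, the index is 13.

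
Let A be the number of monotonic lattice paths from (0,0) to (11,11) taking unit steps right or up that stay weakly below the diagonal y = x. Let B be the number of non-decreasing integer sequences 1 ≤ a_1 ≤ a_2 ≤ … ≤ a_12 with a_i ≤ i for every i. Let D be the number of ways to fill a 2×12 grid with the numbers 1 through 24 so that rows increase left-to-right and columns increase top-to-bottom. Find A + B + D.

474810

Monotone paths in an n×n grid that stay weakly below the diagonal are counted by C_n; here n = 11. So A = C_11 = 58786.
Weakly increasing sequences with a_i ≤ i biject with Dyck paths of semilength 12, so there are C_12. So B = C_12 = 208012.
Standard Young tableaux of shape 2×n are counted by C_n; here n = 12. So D = C_12 = 208012.
A + B + D = 58786 + 208012 + 208012 = 474810.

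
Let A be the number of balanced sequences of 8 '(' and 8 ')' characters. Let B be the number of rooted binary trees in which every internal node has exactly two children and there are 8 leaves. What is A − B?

1001

With 8 pairs the number of balanced bracket strings is the Catalan number C_8. So A = C_8 = 1430.
A full binary tree with L leaves has L−1 internal nodes and is counted by C_{L−1}; L = 8 gives C_7. So B = C_7 = 429.
A − B = 1430 − 429 = 1001.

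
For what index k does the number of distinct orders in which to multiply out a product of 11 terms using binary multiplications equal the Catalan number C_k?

Ways to associate a product of 11 factors correspond to binary trees on 11 leaves, so the count is C_10.

10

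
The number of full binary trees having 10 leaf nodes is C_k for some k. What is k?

Full binary trees with 10 leaves have 10−1 = 9 internal nodes, so there are C_9 of them.

9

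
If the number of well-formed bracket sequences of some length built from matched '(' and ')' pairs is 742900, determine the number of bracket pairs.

Balanced strings of n bracket-pairs are counted by C_n. Since C_13 = 742900, the index is 13.

13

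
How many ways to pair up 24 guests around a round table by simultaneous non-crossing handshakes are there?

Non-crossing handshake pairings of 2n people are counted by C_n; 24 people gives n = 12.
C_12 = 208012.

208012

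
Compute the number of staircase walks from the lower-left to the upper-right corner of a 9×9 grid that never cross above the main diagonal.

Sub-diagonal monotone paths from (0,0) to (9,9) biject with Dyck paths of semilength 9, giving C_9.
C_9 = C(18,9)/10 = 48620/10 = 4862.

4862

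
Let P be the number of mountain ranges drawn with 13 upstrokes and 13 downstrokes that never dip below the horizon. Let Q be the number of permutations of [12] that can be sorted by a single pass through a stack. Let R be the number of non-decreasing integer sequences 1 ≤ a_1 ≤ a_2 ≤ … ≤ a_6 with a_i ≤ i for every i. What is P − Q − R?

534756

A Dyck path with 13 up-steps and 13 down-steps has semilength 13, so there are C_13 of them. So P = C_13 = 742900.
Stack-sortable permutations are exactly the 231-avoiding ones, counted by C_n; here n = 12. So Q = C_12 = 208012.
Weakly increasing sequences with a_i ≤ i biject with Dyck paths of semilength 6, so there are C_6. So R = C_6 = 132.
P − Q − R = 742900 − 208012 − 132 = 534756.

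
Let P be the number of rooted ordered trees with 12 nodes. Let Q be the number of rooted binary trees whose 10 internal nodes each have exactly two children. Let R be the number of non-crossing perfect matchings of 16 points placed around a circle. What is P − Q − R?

40560

A rooted plane tree on 12 nodes has 11 edges, and such trees are counted by C_11. So P = C_11 = 58786.
Full binary trees with n internal nodes are counted by C_n; here n = 10. So Q = C_10 = 16796.
Pairing 16 circle points by 8 non-crossing chords gives C_8 matchings. So R = C_8 = 1430.
P − Q − R = 58786 − 16796 − 1430 = 40560.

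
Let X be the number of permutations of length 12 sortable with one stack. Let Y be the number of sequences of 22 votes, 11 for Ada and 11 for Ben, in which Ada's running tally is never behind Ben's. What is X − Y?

By Knuth's characterisation, the stack-sortable permutations of length 12 are the 231-avoiders, numbering C_12. So X = C_12 = 208012.
Ballot sequences with n votes each where one side never trails are Dyck words, counted by C_n; here n = 11. So Y = C_11 = 58786.
X − Y = 208012 − 58786 = 149226.

149226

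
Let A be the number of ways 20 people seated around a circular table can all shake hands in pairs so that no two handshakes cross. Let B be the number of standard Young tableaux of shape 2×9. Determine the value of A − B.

Non-crossing handshake pairings of 2n people are counted by C_n; 20 people gives n = 10. So A = C_10 = 16796.
By the hook-length formula (or a Dyck-path bijection), SYT of shape 2×9 number C_9. So B = C_9 = 4862.
A − B = 16796 − 4862 = 11934.

11934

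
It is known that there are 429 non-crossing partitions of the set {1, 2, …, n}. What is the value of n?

7

Non-crossing partitions of [n] are counted by C_n. The Catalan number equal to 429 is C_7.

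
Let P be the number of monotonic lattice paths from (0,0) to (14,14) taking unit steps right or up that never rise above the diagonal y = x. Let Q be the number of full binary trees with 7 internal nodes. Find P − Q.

2674011

Monotone paths in an n×n grid that stay weakly below the diagonal are counted by C_n; here n = 14. So P = C_14 = 2674440.
Full binary trees with n internal nodes are counted by C_n; here n = 7. So Q = C_7 = 429.
P − Q = 2674440 − 429 = 2674011.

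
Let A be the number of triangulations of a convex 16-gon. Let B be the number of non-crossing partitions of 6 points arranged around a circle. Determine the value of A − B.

2674308

A convex 16-gon is triangulated into 14 triangles, and the number of such triangulations is the Catalan number C_{16−2} = C_14. So A = C_14 = 2674440.
The non-crossing partitions of [6] form a lattice of size C_6. So B = C_6 = 132.
A − B = 2674440 − 132 = 2674308.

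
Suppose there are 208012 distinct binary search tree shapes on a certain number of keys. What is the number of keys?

12

Binary search tree shapes on n keys are counted by C_n, and C_12 = 208012.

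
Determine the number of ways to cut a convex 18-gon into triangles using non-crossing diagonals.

Triangulations of a convex m-gon are counted by C_{m−2}; with m = 18 this is C_16.
C_16 = C_15 · 2(2·15+1)/(15+2) = 9694845 · 62/17 = 35357670.

35357670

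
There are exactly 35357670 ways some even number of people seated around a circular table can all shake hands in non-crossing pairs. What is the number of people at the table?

Non-crossing handshake pairings of 2n people are counted by C_n. Since C_16 = 35357670, the index is 16.
So n = 16, and there are 2n = 32 people.

32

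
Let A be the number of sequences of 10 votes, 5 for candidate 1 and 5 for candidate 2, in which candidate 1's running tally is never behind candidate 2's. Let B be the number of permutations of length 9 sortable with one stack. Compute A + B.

4904

Reading a vote for the leader as '(' and for the other as ')' turns such a sequence into a balanced string of 5 pairs, so the count is C_5. So A = C_5 = 42.
By Knuth's characterisation, the stack-sortable permutations of length 9 are the 231-avoiders, numbering C_9. So B = C_9 = 4862.
A + B = 42 + 4862 = 4904.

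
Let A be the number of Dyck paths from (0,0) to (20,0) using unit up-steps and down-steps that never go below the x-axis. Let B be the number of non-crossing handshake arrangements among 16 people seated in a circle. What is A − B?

A Dyck path with 10 up-steps and 10 down-steps has semilength 10, so there are C_10 of them. So A = C_10 = 16796.
Non-crossing handshake pairings of 2n people are counted by C_n; 16 people gives n = 8. So B = C_8 = 1430.
A − B = 16796 − 1430 = 15366.

15366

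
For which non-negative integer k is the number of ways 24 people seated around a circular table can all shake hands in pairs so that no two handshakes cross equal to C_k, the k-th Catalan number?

12

With 24 = 2·12 people, non-crossing handshake pairings are non-crossing perfect matchings on a circle, counted by C_12.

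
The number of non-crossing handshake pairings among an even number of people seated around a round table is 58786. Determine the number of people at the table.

Non-crossing handshake pairings of 2n people are counted by C_n, and C_11 = 58786.
So n = 11, and there are 2n = 22 people.

22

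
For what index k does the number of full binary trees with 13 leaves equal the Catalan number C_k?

12

A full binary tree with L leaves has L−1 internal nodes and is counted by C_{L−1}; L = 13 gives C_12.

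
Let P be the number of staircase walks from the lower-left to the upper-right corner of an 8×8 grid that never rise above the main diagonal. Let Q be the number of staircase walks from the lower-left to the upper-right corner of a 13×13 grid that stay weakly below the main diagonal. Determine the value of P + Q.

744330

Monotone paths in an n×n grid that stay weakly below the diagonal are counted by C_n; here n = 8. So P = C_8 = 1430.
Sub-diagonal monotone paths from (0,0) to (13,13) biject with Dyck paths of semilength 13, giving C_13. So Q = C_13 = 742900.
P + Q = 1430 + 742900 = 744330.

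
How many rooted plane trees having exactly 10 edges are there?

A rooted plane tree with 10 edges has 11 nodes, and the count is C_10.
C_10 = C(20,10)/11 = 184756/11 = 16796.

16796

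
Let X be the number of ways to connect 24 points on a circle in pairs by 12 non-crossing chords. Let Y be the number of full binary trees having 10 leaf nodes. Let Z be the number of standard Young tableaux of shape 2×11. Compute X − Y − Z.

144364

Non-crossing perfect matchings of 2n points on a circle are counted by C_n; with 24 points, n = 12. So X = C_12 = 208012.
Full binary trees with 10 leaves have 10−1 = 9 internal nodes, so there are C_9 of them. So Y = C_9 = 4862.
Standard Young tableaux of shape 2×n are counted by C_n; here n = 11. So Z = C_11 = 58786.
X − Y − Z = 208012 − 4862 − 58786 = 144364.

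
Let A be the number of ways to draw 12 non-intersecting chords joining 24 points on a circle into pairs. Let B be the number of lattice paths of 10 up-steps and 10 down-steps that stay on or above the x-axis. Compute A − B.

Pairing 24 circle points by 12 non-crossing chords gives C_12 matchings. So A = C_12 = 208012.
Dyck paths of semilength n (length 2n) are counted by C_n; here n = 10. So B = C_10 = 16796.
A − B = 208012 − 16796 = 191216.

191216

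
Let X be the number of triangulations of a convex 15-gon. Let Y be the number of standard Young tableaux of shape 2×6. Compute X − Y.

742768

The number of triangulations of a 15-gon is the Catalan number C_13 (index = sides − 2). So X = C_13 = 742900.
Standard Young tableaux of shape 2×n are counted by C_n; here n = 6. So Y = C_6 = 132.
X − Y = 742900 − 132 = 742768.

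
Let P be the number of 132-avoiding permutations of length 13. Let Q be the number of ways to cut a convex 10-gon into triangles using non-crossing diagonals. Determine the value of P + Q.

Permutations of [n] avoiding any single length-3 pattern are counted by C_n; here n = 13. So P = C_13 = 742900.
The number of triangulations of a 10-gon is the Catalan number C_8 (index = sides − 2). So Q = C_8 = 1430.
P + Q = 742900 + 1430 = 744330.

744330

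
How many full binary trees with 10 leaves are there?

Full binary trees with 10 leaves have 10−1 = 9 internal nodes, so there are C_9 of them.
C_9 = C_8 · 2(2·8+1)/(8+2) = 1430 · 34/10 = 4862.

4862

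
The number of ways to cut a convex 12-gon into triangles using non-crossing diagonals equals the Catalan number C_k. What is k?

10

A convex 12-gon is triangulated into 10 triangles, and the number of such triangulations is the Catalan number C_{12−2} = C_10.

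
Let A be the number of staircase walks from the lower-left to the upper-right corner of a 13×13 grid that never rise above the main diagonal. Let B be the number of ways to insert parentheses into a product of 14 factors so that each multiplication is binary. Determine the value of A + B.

Monotone paths in an n×n grid that stay weakly below the diagonal are counted by C_n; here n = 13. So A = C_13 = 742900.
Bracketing 14 factors into binary products is counted by C_{14−1} = C_13. So B = C_13 = 742900.
A + B = 742900 + 742900 = 1485800.

1485800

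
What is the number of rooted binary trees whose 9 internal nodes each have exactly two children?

The number of full binary trees on 9 internal nodes is the Catalan number C_9.
C_9 = C_8 · 2(2·8+1)/(8+2) = 1430 · 34/10 = 4862.

4862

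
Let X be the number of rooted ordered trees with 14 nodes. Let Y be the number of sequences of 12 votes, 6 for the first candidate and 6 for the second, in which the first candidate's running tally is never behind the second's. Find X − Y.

742768

Rooted ordered (plane) trees on m nodes have m−1 edges and are counted by C_{m−1}; m = 14 gives C_13. So X = C_13 = 742900.
Ballot sequences with n votes each where one side never trails are Dyck words, counted by C_n; here n = 6. So Y = C_6 = 132.
X − Y = 742900 − 132 = 742768.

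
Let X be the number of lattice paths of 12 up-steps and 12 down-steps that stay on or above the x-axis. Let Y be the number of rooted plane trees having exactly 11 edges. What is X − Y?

Dyck paths of semilength n (length 2n) are counted by C_n; here n = 12. So X = C_12 = 208012.
A rooted plane tree with 11 edges has 12 nodes, and the count is C_11. So Y = C_11 = 58786.
X − Y = 208012 − 58786 = 149226.

149226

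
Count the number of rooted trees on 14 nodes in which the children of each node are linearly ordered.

742900

A rooted plane tree on 14 nodes has 13 edges, and such trees are counted by C_13.
C_13 = C_12 · 2(2·12+1)/(12+2) = 208012 · 50/14 = 742900.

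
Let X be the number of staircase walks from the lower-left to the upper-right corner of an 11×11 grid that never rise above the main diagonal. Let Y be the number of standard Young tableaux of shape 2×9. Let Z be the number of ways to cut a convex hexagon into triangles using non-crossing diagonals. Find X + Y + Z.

Sub-diagonal monotone paths from (0,0) to (11,11) biject with Dyck paths of semilength 11, giving C_11. So X = C_11 = 58786.
By the hook-length formula (or a Dyck-path bijection), SYT of shape 2×9 number C_9. So Y = C_9 = 4862.
A convex 6-gon is triangulated into 4 triangles, and the number of such triangulations is the Catalan number C_{6−2} = C_4. So Z = C_4 = 14.
X + Y + Z = 58786 + 4862 + 14 = 63662.

63662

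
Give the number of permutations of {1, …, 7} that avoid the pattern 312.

429

Permutations of [n] avoiding any single length-3 pattern are counted by C_n; here n = 7.
C_7 = C_6 · 2(2·6+1)/(6+2) = 132 · 26/8 = 429.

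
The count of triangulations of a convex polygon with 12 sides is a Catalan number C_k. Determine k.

Triangulations of a convex m-gon are counted by C_{m−2}; with m = 12 this is C_10.

10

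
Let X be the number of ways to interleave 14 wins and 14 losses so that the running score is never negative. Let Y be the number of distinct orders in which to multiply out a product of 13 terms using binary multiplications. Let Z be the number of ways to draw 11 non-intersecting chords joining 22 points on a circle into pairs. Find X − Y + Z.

Reading a vote for the leader as '(' and for the other as ')' turns such a sequence into a balanced string of 14 pairs, so the count is C_14. So X = C_14 = 2674440.
Bracketing 13 factors into binary products is counted by C_{13−1} = C_12. So Y = C_12 = 208012.
Pairing 22 circle points by 11 non-crossing chords gives C_11 matchings. So Z = C_11 = 58786.
X − Y + Z = 2674440 − 208012 + 58786 = 2525214.

2525214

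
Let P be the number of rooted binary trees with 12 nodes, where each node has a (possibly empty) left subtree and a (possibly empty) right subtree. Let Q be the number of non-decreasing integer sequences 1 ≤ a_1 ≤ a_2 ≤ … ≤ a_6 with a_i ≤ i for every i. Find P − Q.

207880

Binary trees (left/right distinguished) on n nodes are counted by C_n; here n = 12. So P = C_12 = 208012.
Weakly increasing sequences with a_i ≤ i biject with Dyck paths of semilength 6, so there are C_6. So Q = C_6 = 132.
P − Q = 208012 − 132 = 207880.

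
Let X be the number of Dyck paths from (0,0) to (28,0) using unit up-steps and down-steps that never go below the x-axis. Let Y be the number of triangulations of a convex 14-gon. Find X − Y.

2466428

Paths of 14 up- and 14 down-steps that never dip below the axis are Dyck paths; their count is C_14. So X = C_14 = 2674440.
Triangulations of a convex m-gon are counted by C_{m−2}; with m = 14 this is C_12. So Y = C_12 = 208012.
X − Y = 2674440 − 208012 = 2466428.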